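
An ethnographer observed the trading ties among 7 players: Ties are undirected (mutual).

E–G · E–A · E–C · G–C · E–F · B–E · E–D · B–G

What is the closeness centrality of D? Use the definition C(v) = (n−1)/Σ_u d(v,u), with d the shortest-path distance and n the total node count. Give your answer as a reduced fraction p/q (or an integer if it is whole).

6/11

Distances from D: A:2, B:2, C:2, E:1, F:2, G:2. Sum = 11.
n = 7, so closeness = 6/11.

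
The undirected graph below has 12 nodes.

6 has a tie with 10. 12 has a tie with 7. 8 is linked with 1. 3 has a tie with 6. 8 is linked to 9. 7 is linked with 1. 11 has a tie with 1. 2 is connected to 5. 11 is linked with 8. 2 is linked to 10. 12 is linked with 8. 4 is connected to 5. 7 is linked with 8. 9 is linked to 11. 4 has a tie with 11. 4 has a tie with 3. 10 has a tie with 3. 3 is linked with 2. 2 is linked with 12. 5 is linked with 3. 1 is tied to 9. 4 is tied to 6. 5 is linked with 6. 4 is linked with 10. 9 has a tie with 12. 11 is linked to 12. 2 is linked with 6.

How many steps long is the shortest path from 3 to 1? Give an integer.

3

One shortest route is 3 – 4 – 11 – 1, which uses 3 edges, and at distance 2 from 3 we only reach {11, 12}, which does not include 1. So d(3,1) = 3.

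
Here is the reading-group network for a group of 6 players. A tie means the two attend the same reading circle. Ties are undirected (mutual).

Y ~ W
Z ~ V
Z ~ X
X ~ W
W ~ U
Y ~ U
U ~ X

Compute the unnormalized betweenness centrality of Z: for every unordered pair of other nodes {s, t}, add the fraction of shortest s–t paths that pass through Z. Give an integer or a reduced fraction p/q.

Pairs whose geodesics pass through Z — Y–V: 2/2; U–V: 1; X–V: 1; V–W: 1.
All other pairs contribute 0.
Summing the contributions gives betweenness(Z) = 4.

4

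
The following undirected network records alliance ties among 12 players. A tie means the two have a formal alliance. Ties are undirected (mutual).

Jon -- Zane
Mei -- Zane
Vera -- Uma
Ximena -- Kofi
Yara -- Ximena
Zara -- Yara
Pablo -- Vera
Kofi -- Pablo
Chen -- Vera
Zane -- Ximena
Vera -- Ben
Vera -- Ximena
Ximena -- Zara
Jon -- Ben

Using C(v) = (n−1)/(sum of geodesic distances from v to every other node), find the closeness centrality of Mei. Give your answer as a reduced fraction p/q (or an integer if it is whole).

11/32

Distances from Mei: Ben:3, Chen:4, Jon:2, Kofi:3, Pablo:4, Uma:4, Vera:3, Ximena:2, Yara:3, Zane:1, Zara:3. Sum = 32.
n = 12, so closeness = 11/32.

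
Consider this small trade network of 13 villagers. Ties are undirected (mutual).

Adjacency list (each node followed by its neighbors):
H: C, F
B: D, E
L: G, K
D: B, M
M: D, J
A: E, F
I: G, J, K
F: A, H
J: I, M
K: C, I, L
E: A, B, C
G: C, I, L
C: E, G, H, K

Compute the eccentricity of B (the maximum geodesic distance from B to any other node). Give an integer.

Distances from B: A:2, C:2, D:1, E:1, F:3, G:3, H:3, I:4, J:3, K:3, L:4, M:2.
The largest is 4 (to I and L), so the eccentricity of B is 4.

4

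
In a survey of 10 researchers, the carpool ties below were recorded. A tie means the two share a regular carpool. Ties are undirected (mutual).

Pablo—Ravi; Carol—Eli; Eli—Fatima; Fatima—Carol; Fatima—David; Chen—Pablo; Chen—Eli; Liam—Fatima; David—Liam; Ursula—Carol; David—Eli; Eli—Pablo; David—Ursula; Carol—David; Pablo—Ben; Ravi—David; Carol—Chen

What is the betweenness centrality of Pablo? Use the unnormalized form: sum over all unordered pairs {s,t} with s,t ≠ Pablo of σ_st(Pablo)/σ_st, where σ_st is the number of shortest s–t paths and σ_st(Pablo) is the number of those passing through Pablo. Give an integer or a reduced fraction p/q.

Pairs whose geodesics pass through Pablo — Carol–Ben: 2/2; Fatima–Ben: 1; Eli–Ben: 1; Eli–Ravi: 1/2; Ben–Chen: 1; Ben–Ravi: 1; Ben–David: 2/2; Ben–Liam: 3/3; Ben–Ursula: 4/4; Chen–Ravi: 1.
All other pairs contribute 0.
Summing the contributions gives betweenness(Pablo) = 19/2.

19/2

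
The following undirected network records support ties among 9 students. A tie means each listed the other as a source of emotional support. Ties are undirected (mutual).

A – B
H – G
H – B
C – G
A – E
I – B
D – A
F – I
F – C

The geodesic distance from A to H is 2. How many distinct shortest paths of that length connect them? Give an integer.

1

The shortest distance is 2, and the only length-2 path is A–B–H. So there is exactly 1 shortest path.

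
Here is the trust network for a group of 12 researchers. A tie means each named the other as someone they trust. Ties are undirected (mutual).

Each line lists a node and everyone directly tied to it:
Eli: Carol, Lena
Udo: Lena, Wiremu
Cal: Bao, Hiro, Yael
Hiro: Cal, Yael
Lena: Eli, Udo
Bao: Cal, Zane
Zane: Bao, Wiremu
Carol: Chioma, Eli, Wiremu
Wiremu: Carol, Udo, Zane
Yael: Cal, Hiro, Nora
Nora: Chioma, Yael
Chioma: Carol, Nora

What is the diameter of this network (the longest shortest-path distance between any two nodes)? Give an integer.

Eccentricity of each node (its greatest distance to any other): Bao:4, Cal:5, Carol:4, Chioma:4, Eli:5, Hiro:6, Lena:6, Nora:4, Udo:5, Wiremu:4, Yael:5, Zane:4.
The maximum eccentricity is 6, realized for instance by the pair Hiro–Lena via Hiro – Cal – Bao – Zane – Wiremu – Udo – Lena. So the diameter is 6.

6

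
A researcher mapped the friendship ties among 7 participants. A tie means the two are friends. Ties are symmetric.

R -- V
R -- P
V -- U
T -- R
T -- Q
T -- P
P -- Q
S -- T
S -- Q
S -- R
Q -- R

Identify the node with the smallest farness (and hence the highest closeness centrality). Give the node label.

R

Farness (sum of distances to all others) for each node — P:10, Q:9, R:7, S:10, T:9, U:15, V:10.
The smallest farness is 7, for R, so R has the highest closeness.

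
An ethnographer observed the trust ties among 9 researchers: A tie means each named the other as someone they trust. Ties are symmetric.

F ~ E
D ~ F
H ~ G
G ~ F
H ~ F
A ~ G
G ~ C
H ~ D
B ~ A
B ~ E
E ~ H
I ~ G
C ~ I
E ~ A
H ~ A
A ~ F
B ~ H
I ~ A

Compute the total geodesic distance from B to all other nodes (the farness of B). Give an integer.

Distances from B: A:1, C:3, D:2, E:1, F:2, G:2, H:1, I:2.
Sum = 1 + 3 + 2 + 1 + 2 + 2 + 1 + 2 = 14.

14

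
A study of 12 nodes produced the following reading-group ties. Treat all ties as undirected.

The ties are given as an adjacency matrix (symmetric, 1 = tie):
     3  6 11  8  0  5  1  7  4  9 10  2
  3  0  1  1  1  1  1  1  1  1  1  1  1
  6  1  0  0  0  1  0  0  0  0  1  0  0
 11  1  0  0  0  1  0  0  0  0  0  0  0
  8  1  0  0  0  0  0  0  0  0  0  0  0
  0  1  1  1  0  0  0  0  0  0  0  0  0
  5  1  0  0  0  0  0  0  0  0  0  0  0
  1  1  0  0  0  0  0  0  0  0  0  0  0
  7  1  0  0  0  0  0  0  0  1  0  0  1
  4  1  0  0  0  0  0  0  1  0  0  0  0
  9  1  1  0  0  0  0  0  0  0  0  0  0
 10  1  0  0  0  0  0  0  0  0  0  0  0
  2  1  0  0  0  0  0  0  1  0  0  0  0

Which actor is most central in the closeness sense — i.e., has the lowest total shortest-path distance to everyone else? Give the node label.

3

Farness (sum of distances to all others) for each node — 0:19, 1:21, 2:20, 3:11, 4:20, 5:21, 6:19, 7:19, 8:21, 9:20, 10:21, 11:20.
The smallest farness is 11, for 3, so 3 has the highest closeness.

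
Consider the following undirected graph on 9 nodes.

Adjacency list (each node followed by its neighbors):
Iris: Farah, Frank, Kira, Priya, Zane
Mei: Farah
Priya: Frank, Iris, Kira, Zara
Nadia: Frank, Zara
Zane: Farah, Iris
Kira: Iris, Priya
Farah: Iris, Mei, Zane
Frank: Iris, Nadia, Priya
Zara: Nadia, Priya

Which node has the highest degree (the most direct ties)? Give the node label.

Iris

Degrees — Farah:3, Frank:3, Iris:5, Kira:2, Mei:1, Nadia:2, Priya:4, Zane:2, Zara:2.
The maximum is 5, attained only by Iris.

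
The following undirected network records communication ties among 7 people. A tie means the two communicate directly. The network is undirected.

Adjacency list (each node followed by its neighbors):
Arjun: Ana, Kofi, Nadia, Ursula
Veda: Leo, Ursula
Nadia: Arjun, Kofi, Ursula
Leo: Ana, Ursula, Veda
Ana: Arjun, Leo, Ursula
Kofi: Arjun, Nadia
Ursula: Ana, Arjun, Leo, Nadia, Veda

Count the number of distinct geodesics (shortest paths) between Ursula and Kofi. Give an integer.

2

The shortest distance is 2. The length-2 paths are: Ursula–Arjun–Kofi; Ursula–Nadia–Kofi.
That gives 2 distinct shortest paths.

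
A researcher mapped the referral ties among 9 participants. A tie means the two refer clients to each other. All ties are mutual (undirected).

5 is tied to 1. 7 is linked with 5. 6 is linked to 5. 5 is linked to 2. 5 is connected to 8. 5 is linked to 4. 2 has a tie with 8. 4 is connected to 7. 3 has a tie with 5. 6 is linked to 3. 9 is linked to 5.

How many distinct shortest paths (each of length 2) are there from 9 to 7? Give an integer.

1

The shortest distance is 2, and the only length-2 path is 9–5–7. So there is exactly 1 shortest path.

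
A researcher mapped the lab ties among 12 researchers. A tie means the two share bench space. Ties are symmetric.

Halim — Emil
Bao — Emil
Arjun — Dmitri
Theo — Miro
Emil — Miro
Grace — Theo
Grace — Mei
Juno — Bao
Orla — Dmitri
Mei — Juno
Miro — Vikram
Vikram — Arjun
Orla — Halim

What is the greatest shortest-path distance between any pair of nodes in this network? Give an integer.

6

Eccentricity of each node (its greatest distance to any other): Arjun:5, Bao:4, Dmitri:6, Emil:3, Grace:5, Halim:4, Juno:5, Mei:6, Miro:3, Orla:5, Theo:4, Vikram:4.
The maximum eccentricity is 6, realized for instance by the pair Mei–Dmitri via Mei – Grace – Theo – Miro – Vikram – Arjun – Dmitri. So the diameter is 6.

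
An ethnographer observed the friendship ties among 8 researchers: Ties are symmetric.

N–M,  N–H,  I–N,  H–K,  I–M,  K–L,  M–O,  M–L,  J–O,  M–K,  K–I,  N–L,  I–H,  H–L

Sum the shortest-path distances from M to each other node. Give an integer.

9

Distances from M: H:2, I:1, J:2, K:1, L:1, N:1, O:1.
Sum = 2 + 1 + 2 + 1 + 1 + 1 + 1 = 9.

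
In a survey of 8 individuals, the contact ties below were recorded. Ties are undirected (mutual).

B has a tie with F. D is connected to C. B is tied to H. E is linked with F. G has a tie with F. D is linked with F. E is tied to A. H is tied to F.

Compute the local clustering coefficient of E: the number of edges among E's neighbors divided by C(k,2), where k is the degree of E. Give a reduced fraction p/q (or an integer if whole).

E's neighbors: A and F (k = 2).
Possible neighbor pairs: C(2,2) = 1. Edges among them: none → e = 0.
Clustering(E) = 0/1.

0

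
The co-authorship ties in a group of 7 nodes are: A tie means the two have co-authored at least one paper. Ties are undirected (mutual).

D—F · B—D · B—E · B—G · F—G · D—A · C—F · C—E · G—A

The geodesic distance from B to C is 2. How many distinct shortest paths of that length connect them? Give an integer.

The shortest distance is 2, and the only length-2 path is B–E–C. So there is exactly 1 shortest path.

1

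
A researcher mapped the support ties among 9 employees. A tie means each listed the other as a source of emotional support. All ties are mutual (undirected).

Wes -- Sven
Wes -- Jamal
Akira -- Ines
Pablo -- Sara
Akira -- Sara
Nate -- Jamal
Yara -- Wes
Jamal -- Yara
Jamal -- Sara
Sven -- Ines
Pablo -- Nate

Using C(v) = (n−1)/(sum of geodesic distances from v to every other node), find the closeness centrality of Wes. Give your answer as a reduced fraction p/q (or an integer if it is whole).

Distances from Wes: Akira:3, Ines:2, Jamal:1, Nate:2, Pablo:3, Sara:2, Sven:1, Yara:1. Sum = 15.
n = 9, so closeness = 8/15.

8/15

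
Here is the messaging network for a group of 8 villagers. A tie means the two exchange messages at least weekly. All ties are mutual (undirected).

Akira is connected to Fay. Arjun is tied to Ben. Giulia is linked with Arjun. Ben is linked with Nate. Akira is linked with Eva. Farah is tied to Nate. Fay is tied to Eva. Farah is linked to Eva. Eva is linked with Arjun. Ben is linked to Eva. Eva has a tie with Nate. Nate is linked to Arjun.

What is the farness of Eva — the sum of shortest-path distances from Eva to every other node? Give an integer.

8

Distances from Eva: Akira:1, Arjun:1, Ben:1, Farah:1, Fay:1, Giulia:2, Nate:1.
Sum = 1 + 1 + 1 + 1 + 1 + 2 + 1 = 8.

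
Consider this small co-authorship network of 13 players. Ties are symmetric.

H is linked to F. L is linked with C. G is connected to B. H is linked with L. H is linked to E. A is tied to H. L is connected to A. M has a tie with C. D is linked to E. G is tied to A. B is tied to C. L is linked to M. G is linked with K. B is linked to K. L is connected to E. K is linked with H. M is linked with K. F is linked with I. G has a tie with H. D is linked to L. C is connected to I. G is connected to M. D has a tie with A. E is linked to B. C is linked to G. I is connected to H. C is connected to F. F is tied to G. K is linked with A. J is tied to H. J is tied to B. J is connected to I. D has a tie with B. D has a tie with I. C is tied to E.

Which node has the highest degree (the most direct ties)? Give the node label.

Degrees — A:5, B:6, C:7, D:5, E:5, F:4, G:7, H:8, I:5, J:3, K:5, L:6, M:4.
The maximum is 8, attained only by H.

H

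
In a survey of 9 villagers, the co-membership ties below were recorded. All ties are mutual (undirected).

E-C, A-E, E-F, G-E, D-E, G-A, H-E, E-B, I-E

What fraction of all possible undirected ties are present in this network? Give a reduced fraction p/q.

1/4

There are 9 edges and 9 nodes, so the maximum possible is C(9,2) = 36.
Density = 9/36 = 1/4.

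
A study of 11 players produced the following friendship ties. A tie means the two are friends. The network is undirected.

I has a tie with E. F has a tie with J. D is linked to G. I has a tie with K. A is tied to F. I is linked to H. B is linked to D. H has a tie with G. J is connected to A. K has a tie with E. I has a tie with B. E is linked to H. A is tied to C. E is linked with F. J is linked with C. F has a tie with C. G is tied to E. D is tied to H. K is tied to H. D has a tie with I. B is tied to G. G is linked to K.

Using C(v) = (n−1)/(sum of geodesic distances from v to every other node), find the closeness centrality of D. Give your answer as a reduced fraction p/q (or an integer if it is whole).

10/23

Distances from D: A:4, B:1, C:4, E:2, F:3, G:1, H:1, I:1, J:4, K:2. Sum = 23.
n = 11, so closeness = 10/23.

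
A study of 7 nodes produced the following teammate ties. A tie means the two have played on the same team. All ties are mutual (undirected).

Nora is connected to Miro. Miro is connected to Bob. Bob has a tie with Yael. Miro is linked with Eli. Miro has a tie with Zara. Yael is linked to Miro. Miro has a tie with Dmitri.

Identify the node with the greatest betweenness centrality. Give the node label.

Unnormalized betweenness of each node: Bob:0, Dmitri:0, Eli:0, Miro:14, Nora:0, Yael:0, Zara:0.
Miro has the largest value, 14, making it the main broker — the node through which the most shortest paths run.

Miro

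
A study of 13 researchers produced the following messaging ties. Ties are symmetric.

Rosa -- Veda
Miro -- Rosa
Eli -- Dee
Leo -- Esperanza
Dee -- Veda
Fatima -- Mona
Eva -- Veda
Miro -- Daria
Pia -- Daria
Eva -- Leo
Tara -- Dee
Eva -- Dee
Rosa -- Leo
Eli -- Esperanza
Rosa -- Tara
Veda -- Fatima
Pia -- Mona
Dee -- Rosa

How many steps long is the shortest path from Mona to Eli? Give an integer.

4

One shortest route is Mona – Fatima – Veda – Dee – Eli, which uses 4 edges, and at distance 3 from Mona we only reach {Dee, Eva, Miro, Rosa}, which does not include Eli. So d(Mona,Eli) = 4.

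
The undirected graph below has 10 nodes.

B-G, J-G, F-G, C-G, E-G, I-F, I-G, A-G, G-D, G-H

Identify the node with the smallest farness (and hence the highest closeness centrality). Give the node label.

Farness (sum of distances to all others) for each node — A:17, B:17, C:17, D:17, E:17, F:16, G:9, H:17, I:16, J:17.
The smallest farness is 9, for G, so G has the highest closeness.

G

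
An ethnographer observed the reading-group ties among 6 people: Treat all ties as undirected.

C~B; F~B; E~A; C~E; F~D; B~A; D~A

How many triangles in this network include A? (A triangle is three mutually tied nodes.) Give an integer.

A's neighbors are B, D, and E, but none of them are tied to each other, so no triangle contains A.

0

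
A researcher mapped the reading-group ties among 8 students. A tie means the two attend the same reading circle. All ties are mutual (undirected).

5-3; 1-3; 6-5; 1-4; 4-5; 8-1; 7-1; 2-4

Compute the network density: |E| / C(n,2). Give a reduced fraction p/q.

There are 8 edges and 8 nodes, so the maximum possible is C(8,2) = 28.
Density = 8/28 = 2/7.

2/7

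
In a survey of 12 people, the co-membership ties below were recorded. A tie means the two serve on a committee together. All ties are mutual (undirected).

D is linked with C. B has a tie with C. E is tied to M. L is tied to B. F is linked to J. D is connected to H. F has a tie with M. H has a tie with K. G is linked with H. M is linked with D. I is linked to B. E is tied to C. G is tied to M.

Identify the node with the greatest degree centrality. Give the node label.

M

Degrees — B:3, C:3, D:3, E:2, F:2, G:2, H:3, I:1, J:1, K:1, L:1, M:4.
The maximum is 4, attained only by M.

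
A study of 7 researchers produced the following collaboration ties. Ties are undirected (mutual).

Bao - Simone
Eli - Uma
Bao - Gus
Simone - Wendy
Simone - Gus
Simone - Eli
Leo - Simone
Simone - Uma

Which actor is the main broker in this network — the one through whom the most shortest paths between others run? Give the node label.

Simone

Unnormalized betweenness of each node: Bao:0, Eli:0, Gus:0, Leo:0, Simone:13, Uma:0, Wendy:0.
Simone has the largest value, 13, making it the main broker — the node through which the most shortest paths run.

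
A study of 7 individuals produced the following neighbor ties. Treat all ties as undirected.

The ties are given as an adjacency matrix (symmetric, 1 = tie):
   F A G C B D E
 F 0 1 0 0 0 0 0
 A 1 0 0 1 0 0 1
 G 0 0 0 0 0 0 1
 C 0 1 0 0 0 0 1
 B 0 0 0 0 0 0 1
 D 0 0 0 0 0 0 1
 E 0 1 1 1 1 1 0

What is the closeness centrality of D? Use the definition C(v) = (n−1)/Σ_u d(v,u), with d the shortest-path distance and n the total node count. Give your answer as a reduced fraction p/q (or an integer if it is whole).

Distances from D: A:2, B:2, C:2, E:1, F:3, G:2. Sum = 12.
n = 7, so closeness = 6/12 = 1/2.

1/2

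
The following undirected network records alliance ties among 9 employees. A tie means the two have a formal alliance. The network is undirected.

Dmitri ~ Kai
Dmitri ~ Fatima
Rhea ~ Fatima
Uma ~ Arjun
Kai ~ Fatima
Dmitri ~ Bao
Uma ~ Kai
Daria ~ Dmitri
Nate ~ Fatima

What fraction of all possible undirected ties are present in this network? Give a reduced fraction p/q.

There are 9 edges and 9 nodes, so the maximum possible is C(9,2) = 36.
Density = 9/36 = 1/4.

1/4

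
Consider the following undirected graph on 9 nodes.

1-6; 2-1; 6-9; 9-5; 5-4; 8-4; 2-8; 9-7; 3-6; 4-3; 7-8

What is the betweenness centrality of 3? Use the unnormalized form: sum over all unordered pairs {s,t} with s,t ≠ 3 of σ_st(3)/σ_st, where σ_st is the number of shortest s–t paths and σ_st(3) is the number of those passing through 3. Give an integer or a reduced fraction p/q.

11/6

Pairs whose geodesics pass through 3 — 8–6: 1/3; 1–4: 1/2; 6–4: 1.
All other pairs contribute 0.
Summing the contributions gives betweenness(3) = 11/6.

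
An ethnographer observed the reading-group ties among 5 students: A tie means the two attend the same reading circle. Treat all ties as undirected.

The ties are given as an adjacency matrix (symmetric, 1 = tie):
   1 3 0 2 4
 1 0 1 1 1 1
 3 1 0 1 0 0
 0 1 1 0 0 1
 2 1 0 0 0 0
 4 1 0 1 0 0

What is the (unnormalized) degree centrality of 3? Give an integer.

2

3 is directly tied to 0 and 1. That is 2 neighbors, so the degree of 3 is 2.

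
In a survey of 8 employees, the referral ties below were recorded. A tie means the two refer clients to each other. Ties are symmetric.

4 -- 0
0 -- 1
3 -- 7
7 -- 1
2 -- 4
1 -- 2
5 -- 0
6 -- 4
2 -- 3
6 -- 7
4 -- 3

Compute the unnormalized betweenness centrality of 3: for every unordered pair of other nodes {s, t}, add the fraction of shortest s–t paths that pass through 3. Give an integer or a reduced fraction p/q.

Pairs whose geodesics pass through 3 — 7–4: 1/2; 7–2: 1/2.
All other pairs contribute 0.
Summing the contributions gives betweenness(3) = 1.

1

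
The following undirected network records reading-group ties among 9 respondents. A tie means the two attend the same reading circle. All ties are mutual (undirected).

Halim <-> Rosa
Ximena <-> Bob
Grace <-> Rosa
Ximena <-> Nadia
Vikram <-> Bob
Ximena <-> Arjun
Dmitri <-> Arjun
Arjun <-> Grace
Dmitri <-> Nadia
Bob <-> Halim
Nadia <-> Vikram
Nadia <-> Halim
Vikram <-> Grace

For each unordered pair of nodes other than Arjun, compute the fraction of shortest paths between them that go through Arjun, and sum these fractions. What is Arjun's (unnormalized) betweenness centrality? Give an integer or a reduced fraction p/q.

Pairs whose geodesics pass through Arjun — Ximena–Rosa: 1/3; Ximena–Grace: 1; Ximena–Dmitri: 1/2; Bob–Dmitri: 1/4; Rosa–Dmitri: 1/2; Grace–Dmitri: 1.
All other pairs contribute 0.
Summing the contributions gives betweenness(Arjun) = 43/12.

43/12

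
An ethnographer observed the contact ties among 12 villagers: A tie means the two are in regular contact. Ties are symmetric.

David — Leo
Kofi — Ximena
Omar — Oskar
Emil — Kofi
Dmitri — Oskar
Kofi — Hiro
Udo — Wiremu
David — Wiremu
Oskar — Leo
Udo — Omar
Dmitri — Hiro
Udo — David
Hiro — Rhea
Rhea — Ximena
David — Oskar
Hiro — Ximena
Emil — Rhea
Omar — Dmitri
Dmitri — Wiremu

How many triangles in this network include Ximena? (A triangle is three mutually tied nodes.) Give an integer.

Ximena's neighbors: Hiro, Kofi, and Rhea.
Neighbor pairs that are themselves tied: Ximena–Hiro–Kofi; Ximena–Hiro–Rhea. Each forms one triangle with Ximena, for 2 in total.

2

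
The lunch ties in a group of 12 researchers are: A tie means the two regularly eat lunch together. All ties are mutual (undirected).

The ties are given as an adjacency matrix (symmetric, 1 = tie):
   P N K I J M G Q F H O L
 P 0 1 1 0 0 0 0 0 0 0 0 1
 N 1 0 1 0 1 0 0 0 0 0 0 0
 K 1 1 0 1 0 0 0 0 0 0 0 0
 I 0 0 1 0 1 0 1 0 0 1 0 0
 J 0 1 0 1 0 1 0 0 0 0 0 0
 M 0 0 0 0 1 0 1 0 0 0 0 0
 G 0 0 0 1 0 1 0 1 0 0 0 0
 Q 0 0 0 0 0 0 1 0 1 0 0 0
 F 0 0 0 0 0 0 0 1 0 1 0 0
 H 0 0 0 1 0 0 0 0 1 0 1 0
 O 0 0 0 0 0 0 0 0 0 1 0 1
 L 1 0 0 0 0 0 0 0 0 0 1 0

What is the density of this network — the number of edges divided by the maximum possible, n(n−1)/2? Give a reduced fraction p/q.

8/33

There are 16 edges and 12 nodes, so the maximum possible is C(12,2) = 66.
Density = 16/66 = 8/33.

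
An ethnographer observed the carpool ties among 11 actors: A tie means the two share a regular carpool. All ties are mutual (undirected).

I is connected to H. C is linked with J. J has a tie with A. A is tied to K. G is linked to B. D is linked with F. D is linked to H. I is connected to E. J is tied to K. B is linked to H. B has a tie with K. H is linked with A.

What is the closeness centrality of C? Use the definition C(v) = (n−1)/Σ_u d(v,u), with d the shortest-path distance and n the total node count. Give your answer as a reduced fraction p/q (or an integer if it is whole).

Distances from C: A:2, B:3, D:4, E:5, F:5, G:4, H:3, I:4, J:1, K:2. Sum = 33.
n = 11, so closeness = 10/33.

10/33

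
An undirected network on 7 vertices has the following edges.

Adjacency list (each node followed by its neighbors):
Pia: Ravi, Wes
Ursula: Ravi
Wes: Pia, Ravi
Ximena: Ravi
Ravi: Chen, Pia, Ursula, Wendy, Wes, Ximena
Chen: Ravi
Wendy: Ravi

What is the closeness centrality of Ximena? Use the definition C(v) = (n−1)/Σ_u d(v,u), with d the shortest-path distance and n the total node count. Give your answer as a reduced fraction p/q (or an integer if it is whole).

Distances from Ximena: Chen:2, Pia:2, Ravi:1, Ursula:2, Wendy:2, Wes:2. Sum = 11.
n = 7, so closeness = 6/11.

6/11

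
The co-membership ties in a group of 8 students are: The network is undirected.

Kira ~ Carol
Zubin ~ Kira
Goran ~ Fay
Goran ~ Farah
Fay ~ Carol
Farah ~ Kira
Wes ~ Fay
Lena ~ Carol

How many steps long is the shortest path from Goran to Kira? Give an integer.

One shortest route is Goran – Farah – Kira, which uses 2 edges, and Goran and Kira are not directly tied, so nothing shorter exists. So d(Goran,Kira) = 2.

2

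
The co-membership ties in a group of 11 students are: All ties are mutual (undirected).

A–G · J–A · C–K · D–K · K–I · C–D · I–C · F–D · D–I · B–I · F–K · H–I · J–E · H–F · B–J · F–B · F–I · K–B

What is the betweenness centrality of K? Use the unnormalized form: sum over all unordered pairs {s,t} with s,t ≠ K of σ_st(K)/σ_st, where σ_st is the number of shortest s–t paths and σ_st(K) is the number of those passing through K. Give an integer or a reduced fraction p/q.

Pairs whose geodesics pass through K — C–F: 1/3; C–B: 1/2; C–A: 1/2; C–J: 1/2; C–G: 1/2; C–E: 1/2; D–B: 1/3; D–A: 1/3; D–J: 1/3; D–G: 1/3; D–E: 1/3.
All other pairs contribute 0.
Summing the contributions gives betweenness(K) = 9/2.

9/2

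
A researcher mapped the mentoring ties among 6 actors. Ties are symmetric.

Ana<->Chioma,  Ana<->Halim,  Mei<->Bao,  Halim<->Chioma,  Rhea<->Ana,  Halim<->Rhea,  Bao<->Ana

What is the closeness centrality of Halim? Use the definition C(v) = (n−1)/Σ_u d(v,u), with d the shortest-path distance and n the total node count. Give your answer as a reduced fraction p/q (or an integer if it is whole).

Distances from Halim: Ana:1, Bao:2, Chioma:1, Mei:3, Rhea:1. Sum = 8.
n = 6, so closeness = 5/8.

5/8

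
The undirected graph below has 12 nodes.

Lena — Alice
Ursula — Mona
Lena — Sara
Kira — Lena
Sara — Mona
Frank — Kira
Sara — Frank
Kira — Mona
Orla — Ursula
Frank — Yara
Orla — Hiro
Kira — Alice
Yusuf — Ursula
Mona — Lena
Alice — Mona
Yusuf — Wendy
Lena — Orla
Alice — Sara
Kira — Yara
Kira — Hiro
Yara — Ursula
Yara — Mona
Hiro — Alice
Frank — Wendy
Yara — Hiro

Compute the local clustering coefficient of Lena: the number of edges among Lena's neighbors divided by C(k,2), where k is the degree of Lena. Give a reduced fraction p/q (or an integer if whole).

Lena's neighbors: Alice, Kira, Mona, Orla, and Sara (k = 5).
Possible neighbor pairs: C(5,2) = 10. Edges among them: Alice–Kira, Alice–Mona, Alice–Sara, Kira–Mona, Mona–Sara → e = 5.
Clustering(Lena) = 5/10 = 1/2.

1/2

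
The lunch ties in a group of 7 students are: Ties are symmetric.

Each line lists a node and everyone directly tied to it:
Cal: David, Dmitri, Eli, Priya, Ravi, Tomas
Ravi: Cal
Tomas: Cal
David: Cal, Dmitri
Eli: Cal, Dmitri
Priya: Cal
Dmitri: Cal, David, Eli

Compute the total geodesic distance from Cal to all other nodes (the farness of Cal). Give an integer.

6

Distances from Cal: David:1, Dmitri:1, Eli:1, Priya:1, Ravi:1, Tomas:1.
Sum = 1 + 1 + 1 + 1 + 1 + 1 = 6.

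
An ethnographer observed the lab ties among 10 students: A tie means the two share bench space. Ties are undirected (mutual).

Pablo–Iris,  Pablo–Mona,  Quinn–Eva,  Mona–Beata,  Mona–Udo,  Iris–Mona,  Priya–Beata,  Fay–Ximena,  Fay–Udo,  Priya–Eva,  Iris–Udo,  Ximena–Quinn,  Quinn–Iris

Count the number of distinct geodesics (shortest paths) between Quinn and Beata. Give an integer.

2

The shortest distance is 3. The length-3 paths are: Quinn–Eva–Priya–Beata; Quinn–Iris–Mona–Beata.
That gives 2 distinct shortest paths.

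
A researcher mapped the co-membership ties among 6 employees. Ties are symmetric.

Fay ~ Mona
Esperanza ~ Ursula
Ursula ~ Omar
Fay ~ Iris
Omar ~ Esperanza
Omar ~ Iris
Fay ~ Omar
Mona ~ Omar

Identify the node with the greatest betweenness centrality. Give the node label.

Unnormalized betweenness of each node: Esperanza:0, Fay:1/2, Iris:0, Mona:0, Omar:13/2, Ursula:0.
Omar has the largest value, 13/2, making it the main broker — the node through which the most shortest paths run.

Omar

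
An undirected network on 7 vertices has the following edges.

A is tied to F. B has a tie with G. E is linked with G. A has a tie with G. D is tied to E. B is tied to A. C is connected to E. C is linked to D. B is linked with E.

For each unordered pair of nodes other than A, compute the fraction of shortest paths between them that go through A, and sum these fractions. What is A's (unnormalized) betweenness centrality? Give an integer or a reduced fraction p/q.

Pairs whose geodesics pass through A — D–F: 2/2; C–F: 2/2; E–F: 2/2; B–F: 1; G–F: 1.
All other pairs contribute 0.
Summing the contributions gives betweenness(A) = 5.

5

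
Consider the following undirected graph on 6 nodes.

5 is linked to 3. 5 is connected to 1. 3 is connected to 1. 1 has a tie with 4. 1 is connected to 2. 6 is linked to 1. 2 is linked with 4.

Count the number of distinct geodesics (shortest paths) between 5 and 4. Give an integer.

1

The shortest distance is 2, and the only length-2 path is 5–1–4. So there is exactly 1 shortest path.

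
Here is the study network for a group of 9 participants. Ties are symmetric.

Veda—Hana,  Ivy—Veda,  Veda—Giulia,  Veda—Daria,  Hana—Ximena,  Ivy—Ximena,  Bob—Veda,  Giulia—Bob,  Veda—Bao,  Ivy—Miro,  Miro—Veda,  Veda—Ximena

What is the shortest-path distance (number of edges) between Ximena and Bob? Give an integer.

One shortest route is Ximena – Veda – Bob, which uses 2 edges, and Ximena and Bob are not directly tied, so nothing shorter exists. So d(Ximena,Bob) = 2.

2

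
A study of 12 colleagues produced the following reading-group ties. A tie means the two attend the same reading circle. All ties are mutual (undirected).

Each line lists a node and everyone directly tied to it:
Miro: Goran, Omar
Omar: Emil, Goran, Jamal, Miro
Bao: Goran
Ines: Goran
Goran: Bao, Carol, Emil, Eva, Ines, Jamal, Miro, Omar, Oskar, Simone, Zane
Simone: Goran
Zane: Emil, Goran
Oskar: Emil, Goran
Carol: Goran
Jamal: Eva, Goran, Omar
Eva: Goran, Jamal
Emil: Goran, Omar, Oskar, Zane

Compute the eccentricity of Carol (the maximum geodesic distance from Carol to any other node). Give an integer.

2

Distances from Carol: Bao:2, Emil:2, Eva:2, Goran:1, Ines:2, Jamal:2, Miro:2, Omar:2, Oskar:2, Simone:2, Zane:2.
The largest is 2 (to Eva, Simone, Miro, Jamal, Ines, Bao, Zane, Emil, Omar, and Oskar), so the eccentricity of Carol is 2.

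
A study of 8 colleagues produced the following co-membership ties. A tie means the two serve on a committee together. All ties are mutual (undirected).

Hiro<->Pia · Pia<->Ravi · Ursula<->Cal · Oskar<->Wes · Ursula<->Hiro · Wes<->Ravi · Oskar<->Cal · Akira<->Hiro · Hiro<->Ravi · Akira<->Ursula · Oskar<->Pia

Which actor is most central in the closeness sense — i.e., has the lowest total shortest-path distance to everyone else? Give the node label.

Farness (sum of distances to all others) for each node — Akira:14, Cal:13, Hiro:10, Oskar:12, Pia:11, Ravi:12, Ursula:12, Wes:14.
The smallest farness is 10, for Hiro, so Hiro has the highest closeness.

Hiro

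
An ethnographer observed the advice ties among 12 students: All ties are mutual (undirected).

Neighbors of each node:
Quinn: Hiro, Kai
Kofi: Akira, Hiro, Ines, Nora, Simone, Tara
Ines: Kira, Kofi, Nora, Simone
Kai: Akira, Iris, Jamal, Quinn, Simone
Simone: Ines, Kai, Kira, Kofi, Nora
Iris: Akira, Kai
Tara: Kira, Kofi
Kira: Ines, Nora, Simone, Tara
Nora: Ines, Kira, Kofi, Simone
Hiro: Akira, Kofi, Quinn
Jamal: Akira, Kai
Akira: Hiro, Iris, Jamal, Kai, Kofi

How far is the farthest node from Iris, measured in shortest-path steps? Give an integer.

Distances from Iris: Akira:1, Hiro:2, Ines:3, Jamal:2, Kai:1, Kira:3, Kofi:2, Nora:3, Quinn:2, Simone:2, Tara:3.
The largest is 3 (to Ines, Kira, Nora, and Tara), so the eccentricity of Iris is 3.

3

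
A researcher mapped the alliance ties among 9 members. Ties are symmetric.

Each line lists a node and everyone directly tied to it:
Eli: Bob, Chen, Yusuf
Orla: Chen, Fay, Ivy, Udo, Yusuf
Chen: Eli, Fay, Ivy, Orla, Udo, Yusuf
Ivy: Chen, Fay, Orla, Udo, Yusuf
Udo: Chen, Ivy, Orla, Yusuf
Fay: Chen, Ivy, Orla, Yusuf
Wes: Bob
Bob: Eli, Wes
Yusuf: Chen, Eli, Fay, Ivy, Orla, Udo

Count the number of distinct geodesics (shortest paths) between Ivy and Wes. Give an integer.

The shortest distance is 4. The length-4 paths are: Ivy–Chen–Eli–Bob–Wes; Ivy–Yusuf–Eli–Bob–Wes.
That gives 2 distinct shortest paths.

2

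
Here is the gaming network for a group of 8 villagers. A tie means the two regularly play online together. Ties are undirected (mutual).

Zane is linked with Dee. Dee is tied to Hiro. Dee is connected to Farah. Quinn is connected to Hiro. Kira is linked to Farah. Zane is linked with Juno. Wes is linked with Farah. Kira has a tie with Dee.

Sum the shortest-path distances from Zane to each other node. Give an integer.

Distances from Zane: Dee:1, Farah:2, Hiro:2, Juno:1, Kira:2, Quinn:3, Wes:3.
Sum = 1 + 2 + 2 + 1 + 2 + 3 + 3 = 14.

14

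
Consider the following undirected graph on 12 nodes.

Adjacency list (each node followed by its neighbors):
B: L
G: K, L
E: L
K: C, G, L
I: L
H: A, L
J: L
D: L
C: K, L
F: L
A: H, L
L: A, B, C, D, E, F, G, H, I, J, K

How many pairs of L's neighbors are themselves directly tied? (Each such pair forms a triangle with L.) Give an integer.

L's neighbors: A, B, C, D, E, F, G, H, I, J, and K.
Neighbor pairs that are themselves tied: L–A–H; L–C–K; L–G–K. Each forms one triangle with L, for 3 in total.

3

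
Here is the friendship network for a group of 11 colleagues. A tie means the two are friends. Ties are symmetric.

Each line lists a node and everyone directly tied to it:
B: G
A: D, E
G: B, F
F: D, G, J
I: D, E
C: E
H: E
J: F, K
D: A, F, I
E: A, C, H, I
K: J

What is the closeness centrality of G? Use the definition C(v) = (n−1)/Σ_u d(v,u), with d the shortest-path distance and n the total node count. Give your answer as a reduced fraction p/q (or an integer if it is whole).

Distances from G: A:3, B:1, C:5, D:2, E:4, F:1, H:5, I:3, J:2, K:3. Sum = 29.
n = 11, so closeness = 10/29.

10/29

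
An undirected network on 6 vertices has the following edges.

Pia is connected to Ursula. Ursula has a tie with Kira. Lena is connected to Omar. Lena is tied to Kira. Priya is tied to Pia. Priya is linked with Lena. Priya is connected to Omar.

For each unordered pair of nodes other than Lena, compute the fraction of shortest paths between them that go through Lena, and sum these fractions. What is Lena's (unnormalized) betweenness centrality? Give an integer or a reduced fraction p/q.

Pairs whose geodesics pass through Lena — Priya–Kira: 1; Ursula–Omar: 1/2; Kira–Omar: 1.
All other pairs contribute 0.
Summing the contributions gives betweenness(Lena) = 5/2.

5/2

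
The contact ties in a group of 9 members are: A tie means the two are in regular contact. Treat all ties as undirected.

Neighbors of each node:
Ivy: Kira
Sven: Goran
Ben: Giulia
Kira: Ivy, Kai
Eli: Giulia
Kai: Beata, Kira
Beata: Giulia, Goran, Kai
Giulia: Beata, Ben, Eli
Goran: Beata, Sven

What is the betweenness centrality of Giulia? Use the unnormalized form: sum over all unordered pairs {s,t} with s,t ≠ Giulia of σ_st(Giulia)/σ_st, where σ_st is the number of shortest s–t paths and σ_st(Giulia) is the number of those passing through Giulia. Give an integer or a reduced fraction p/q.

Pairs whose geodesics pass through Giulia — Kira–Ben: 1; Kira–Eli: 1; Beata–Ben: 1; Beata–Eli: 1; Ben–Eli: 1; Ben–Sven: 1; Ben–Kai: 1; Ben–Ivy: 1; Ben–Goran: 1; Eli–Sven: 1; Eli–Kai: 1; Eli–Ivy: 1; Eli–Goran: 1.
All other pairs contribute 0.
Summing the contributions gives betweenness(Giulia) = 13.

13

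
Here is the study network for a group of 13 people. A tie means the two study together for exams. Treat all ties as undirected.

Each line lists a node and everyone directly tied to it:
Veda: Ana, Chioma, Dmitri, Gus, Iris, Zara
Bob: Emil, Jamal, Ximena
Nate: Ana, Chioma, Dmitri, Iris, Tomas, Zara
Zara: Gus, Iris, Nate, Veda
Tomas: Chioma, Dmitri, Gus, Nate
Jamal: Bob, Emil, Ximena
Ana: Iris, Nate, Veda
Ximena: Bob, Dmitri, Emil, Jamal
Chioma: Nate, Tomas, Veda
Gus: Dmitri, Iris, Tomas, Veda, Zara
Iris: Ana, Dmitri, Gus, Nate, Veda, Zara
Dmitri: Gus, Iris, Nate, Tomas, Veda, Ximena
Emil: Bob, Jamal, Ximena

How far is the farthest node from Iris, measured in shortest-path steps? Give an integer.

3

Distances from Iris: Ana:1, Bob:3, Chioma:2, Dmitri:1, Emil:3, Gus:1, Jamal:3, Nate:1, Tomas:2, Veda:1, Ximena:2, Zara:1.
The largest is 3 (to Jamal, Emil, and Bob), so the eccentricity of Iris is 3.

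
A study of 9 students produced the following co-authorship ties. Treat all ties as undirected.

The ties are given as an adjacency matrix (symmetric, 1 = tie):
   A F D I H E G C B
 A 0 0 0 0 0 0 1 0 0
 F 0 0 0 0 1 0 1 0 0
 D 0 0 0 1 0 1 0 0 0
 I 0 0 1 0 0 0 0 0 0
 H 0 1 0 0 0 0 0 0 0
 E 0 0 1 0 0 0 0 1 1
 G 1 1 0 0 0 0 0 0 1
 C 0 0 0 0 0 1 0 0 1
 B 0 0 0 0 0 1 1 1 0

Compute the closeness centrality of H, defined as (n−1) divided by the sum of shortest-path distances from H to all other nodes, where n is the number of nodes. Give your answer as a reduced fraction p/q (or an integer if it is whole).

Distances from H: A:3, B:3, C:4, D:5, E:4, F:1, G:2, I:6. Sum = 28.
n = 9, so closeness = 8/28 = 2/7.

2/7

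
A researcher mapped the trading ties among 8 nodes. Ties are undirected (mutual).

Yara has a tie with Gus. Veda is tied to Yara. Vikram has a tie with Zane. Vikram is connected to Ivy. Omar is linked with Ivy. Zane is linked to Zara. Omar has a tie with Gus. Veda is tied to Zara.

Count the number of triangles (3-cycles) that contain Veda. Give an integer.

Veda's neighbors are Yara and Zara, but none of them are tied to each other, so no triangle contains Veda.

0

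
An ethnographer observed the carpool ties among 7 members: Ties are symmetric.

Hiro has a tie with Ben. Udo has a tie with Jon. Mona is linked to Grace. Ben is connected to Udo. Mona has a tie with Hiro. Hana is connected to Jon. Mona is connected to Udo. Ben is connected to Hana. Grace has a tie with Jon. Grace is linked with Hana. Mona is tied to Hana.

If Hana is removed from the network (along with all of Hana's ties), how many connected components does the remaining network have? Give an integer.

Hana's neighbors (Ben, Grace, Jon, and Mona) remain reachable from one another through other ties, so the rest of the network stays in one piece.

1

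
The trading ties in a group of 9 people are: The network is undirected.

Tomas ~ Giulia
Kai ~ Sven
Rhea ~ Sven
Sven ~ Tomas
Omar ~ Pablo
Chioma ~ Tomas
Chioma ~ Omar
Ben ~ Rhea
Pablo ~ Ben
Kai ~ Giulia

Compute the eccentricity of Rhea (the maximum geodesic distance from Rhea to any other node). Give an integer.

Distances from Rhea: Ben:1, Chioma:3, Giulia:3, Kai:2, Omar:3, Pablo:2, Sven:1, Tomas:2.
The largest is 3 (to Omar, Chioma, and Giulia), so the eccentricity of Rhea is 3.

3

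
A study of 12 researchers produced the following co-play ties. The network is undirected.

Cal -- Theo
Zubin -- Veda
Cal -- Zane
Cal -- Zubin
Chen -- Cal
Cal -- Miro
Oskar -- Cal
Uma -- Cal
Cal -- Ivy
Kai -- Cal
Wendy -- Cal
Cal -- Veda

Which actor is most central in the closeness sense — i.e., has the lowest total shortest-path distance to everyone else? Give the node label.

Cal

Farness (sum of distances to all others) for each node — Cal:11, Chen:21, Ivy:21, Kai:21, Miro:21, Oskar:21, Theo:21, Uma:21, Veda:20, Wendy:21, Zane:21, Zubin:20.
The smallest farness is 11, for Cal, so Cal has the highest closeness.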